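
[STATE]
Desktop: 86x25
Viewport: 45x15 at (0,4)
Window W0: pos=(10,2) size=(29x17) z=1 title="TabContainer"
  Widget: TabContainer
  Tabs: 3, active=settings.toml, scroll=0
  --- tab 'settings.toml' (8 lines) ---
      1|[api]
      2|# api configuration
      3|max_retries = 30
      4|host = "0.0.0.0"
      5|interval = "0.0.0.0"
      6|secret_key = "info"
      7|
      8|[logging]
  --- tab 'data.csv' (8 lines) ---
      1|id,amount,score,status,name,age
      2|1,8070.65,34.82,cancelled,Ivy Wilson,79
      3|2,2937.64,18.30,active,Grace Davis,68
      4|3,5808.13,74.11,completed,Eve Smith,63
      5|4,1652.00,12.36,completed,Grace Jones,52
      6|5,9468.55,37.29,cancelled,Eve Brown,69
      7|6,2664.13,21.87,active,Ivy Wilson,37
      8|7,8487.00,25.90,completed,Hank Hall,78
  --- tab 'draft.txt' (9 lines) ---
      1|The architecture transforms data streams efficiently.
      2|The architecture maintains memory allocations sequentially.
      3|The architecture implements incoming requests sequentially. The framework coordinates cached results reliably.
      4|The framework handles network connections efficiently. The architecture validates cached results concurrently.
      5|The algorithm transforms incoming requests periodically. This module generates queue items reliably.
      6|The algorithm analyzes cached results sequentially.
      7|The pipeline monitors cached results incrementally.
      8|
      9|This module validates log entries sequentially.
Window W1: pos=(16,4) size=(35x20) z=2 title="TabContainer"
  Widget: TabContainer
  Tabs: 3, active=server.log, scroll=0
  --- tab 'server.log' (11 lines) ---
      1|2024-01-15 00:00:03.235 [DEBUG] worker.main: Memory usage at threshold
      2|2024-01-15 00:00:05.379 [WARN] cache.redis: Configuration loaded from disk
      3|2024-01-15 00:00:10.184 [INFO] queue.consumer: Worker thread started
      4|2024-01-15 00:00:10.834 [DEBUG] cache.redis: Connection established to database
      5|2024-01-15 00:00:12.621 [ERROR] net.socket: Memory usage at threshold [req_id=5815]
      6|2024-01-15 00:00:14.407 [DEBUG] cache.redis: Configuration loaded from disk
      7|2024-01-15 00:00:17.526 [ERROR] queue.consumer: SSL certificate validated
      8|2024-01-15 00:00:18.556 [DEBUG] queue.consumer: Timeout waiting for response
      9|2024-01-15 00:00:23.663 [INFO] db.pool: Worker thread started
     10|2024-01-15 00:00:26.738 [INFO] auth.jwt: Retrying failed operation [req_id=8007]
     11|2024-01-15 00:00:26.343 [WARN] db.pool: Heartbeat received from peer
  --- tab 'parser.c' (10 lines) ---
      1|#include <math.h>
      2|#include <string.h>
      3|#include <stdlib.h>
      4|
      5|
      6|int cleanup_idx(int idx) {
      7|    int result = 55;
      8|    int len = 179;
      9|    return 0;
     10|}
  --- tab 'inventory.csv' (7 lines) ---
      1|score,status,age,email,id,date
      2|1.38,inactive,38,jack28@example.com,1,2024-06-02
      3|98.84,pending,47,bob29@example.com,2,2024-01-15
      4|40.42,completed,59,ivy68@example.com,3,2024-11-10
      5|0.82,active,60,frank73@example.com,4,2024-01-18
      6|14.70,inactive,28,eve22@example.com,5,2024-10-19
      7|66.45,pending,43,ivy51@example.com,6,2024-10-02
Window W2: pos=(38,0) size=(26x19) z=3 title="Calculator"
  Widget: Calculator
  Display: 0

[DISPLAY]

          ┠─────┏━━━━━━━━━━━━━━━━━━━━━┃┌───┬─
          ┃[sett┃ TabContainer        ┃│ 7 │ 
          ┃─────┠─────────────────────┃├───┼─
          ┃[api]┃[server.log]│ parser.┃│ 4 │ 
          ┃# api┃─────────────────────┃├───┼─
          ┃max_r┃2024-01-15 00:00:03.2┃│ 1 │ 
          ┃host ┃2024-01-15 00:00:05.3┃├───┼─
          ┃inter┃2024-01-15 00:00:10.1┃│ 0 │ 
          ┃secre┃2024-01-15 00:00:10.8┃├───┼─
          ┃     ┃2024-01-15 00:00:12.6┃│ C │ 
          ┃[logg┃2024-01-15 00:00:14.4┃└───┴─
          ┃     ┃2024-01-15 00:00:17.5┃      
          ┃     ┃2024-01-15 00:00:18.5┃      
          ┃     ┃2024-01-15 00:00:23.6┃      
          ┗━━━━━┃2024-01-15 00:00:26.7┗━━━━━━


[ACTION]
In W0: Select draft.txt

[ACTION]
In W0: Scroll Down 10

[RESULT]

          ┠─────┏━━━━━━━━━━━━━━━━━━━━━┃┌───┬─
          ┃ sett┃ TabContainer        ┃│ 7 │ 
          ┃─────┠─────────────────────┃├───┼─
          ┃This ┃[server.log]│ parser.┃│ 4 │ 
          ┃     ┃─────────────────────┃├───┼─
          ┃     ┃2024-01-15 00:00:03.2┃│ 1 │ 
          ┃     ┃2024-01-15 00:00:05.3┃├───┼─
          ┃     ┃2024-01-15 00:00:10.1┃│ 0 │ 
          ┃     ┃2024-01-15 00:00:10.8┃├───┼─
          ┃     ┃2024-01-15 00:00:12.6┃│ C │ 
          ┃     ┃2024-01-15 00:00:14.4┃└───┴─
          ┃     ┃2024-01-15 00:00:17.5┃      
          ┃     ┃2024-01-15 00:00:18.5┃      
          ┃     ┃2024-01-15 00:00:23.6┃      
          ┗━━━━━┃2024-01-15 00:00:26.7┗━━━━━━


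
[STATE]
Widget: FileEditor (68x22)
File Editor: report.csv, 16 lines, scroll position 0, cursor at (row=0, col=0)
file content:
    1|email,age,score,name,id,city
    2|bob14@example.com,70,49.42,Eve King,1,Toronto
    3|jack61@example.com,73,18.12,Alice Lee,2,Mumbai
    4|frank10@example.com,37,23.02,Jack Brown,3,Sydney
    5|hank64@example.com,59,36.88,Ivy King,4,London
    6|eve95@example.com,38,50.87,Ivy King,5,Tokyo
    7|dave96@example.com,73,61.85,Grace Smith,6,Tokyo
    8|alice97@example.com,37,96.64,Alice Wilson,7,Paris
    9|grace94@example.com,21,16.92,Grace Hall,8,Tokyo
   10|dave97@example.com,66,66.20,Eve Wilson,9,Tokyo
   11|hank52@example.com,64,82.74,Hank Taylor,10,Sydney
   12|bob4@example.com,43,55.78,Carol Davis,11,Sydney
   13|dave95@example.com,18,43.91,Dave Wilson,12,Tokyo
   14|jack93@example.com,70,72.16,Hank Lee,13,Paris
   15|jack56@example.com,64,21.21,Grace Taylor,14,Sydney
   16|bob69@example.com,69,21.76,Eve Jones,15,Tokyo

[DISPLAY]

█mail,age,score,name,id,city                                       ▲
bob14@example.com,70,49.42,Eve King,1,Toronto                      █
jack61@example.com,73,18.12,Alice Lee,2,Mumbai                     ░
frank10@example.com,37,23.02,Jack Brown,3,Sydney                   ░
hank64@example.com,59,36.88,Ivy King,4,London                      ░
eve95@example.com,38,50.87,Ivy King,5,Tokyo                        ░
dave96@example.com,73,61.85,Grace Smith,6,Tokyo                    ░
alice97@example.com,37,96.64,Alice Wilson,7,Paris                  ░
grace94@example.com,21,16.92,Grace Hall,8,Tokyo                    ░
dave97@example.com,66,66.20,Eve Wilson,9,Tokyo                     ░
hank52@example.com,64,82.74,Hank Taylor,10,Sydney                  ░
bob4@example.com,43,55.78,Carol Davis,11,Sydney                    ░
dave95@example.com,18,43.91,Dave Wilson,12,Tokyo                   ░
jack93@example.com,70,72.16,Hank Lee,13,Paris                      ░
jack56@example.com,64,21.21,Grace Taylor,14,Sydney                 ░
bob69@example.com,69,21.76,Eve Jones,15,Tokyo                      ░
                                                                   ░
                                                                   ░
                                                                   ░
                                                                   ░
                                                                   ░
                                                                   ▼


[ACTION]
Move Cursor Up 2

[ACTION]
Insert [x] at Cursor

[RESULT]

x█mail,age,score,name,id,city                                      ▲
bob14@example.com,70,49.42,Eve King,1,Toronto                      █
jack61@example.com,73,18.12,Alice Lee,2,Mumbai                     ░
frank10@example.com,37,23.02,Jack Brown,3,Sydney                   ░
hank64@example.com,59,36.88,Ivy King,4,London                      ░
eve95@example.com,38,50.87,Ivy King,5,Tokyo                        ░
dave96@example.com,73,61.85,Grace Smith,6,Tokyo                    ░
alice97@example.com,37,96.64,Alice Wilson,7,Paris                  ░
grace94@example.com,21,16.92,Grace Hall,8,Tokyo                    ░
dave97@example.com,66,66.20,Eve Wilson,9,Tokyo                     ░
hank52@example.com,64,82.74,Hank Taylor,10,Sydney                  ░
bob4@example.com,43,55.78,Carol Davis,11,Sydney                    ░
dave95@example.com,18,43.91,Dave Wilson,12,Tokyo                   ░
jack93@example.com,70,72.16,Hank Lee,13,Paris                      ░
jack56@example.com,64,21.21,Grace Taylor,14,Sydney                 ░
bob69@example.com,69,21.76,Eve Jones,15,Tokyo                      ░
                                                                   ░
                                                                   ░
                                                                   ░
                                                                   ░
                                                                   ░
                                                                   ▼


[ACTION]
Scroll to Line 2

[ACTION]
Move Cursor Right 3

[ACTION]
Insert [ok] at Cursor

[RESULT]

xemaok█l,age,score,name,id,city                                    ▲
bob14@example.com,70,49.42,Eve King,1,Toronto                      █
jack61@example.com,73,18.12,Alice Lee,2,Mumbai                     ░
frank10@example.com,37,23.02,Jack Brown,3,Sydney                   ░
hank64@example.com,59,36.88,Ivy King,4,London                      ░
eve95@example.com,38,50.87,Ivy King,5,Tokyo                        ░
dave96@example.com,73,61.85,Grace Smith,6,Tokyo                    ░
alice97@example.com,37,96.64,Alice Wilson,7,Paris                  ░
grace94@example.com,21,16.92,Grace Hall,8,Tokyo                    ░
dave97@example.com,66,66.20,Eve Wilson,9,Tokyo                     ░
hank52@example.com,64,82.74,Hank Taylor,10,Sydney                  ░
bob4@example.com,43,55.78,Carol Davis,11,Sydney                    ░
dave95@example.com,18,43.91,Dave Wilson,12,Tokyo                   ░
jack93@example.com,70,72.16,Hank Lee,13,Paris                      ░
jack56@example.com,64,21.21,Grace Taylor,14,Sydney                 ░
bob69@example.com,69,21.76,Eve Jones,15,Tokyo                      ░
                                                                   ░
                                                                   ░
                                                                   ░
                                                                   ░
                                                                   ░
                                                                   ▼


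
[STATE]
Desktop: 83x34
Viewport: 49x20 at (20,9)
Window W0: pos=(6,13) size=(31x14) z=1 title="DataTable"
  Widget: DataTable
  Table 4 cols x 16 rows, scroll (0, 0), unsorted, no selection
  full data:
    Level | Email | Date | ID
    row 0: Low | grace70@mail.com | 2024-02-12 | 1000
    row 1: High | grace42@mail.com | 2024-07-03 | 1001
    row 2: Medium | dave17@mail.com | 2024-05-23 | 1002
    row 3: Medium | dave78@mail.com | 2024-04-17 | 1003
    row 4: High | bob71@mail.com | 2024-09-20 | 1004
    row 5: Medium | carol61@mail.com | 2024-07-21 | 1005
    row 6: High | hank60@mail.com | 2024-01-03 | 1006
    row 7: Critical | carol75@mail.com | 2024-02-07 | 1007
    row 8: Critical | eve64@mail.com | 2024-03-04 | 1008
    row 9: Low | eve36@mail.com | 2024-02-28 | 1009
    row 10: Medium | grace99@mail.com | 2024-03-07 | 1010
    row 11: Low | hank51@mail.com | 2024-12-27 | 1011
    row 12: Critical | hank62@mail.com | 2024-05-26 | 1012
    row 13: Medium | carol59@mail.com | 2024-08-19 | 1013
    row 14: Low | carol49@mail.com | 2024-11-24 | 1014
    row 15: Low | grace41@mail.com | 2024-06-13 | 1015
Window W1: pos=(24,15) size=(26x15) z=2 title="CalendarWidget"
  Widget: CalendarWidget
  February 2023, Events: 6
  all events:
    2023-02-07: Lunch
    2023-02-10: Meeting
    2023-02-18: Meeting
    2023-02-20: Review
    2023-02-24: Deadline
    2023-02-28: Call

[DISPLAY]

                                                 
                                                 
                                                 
                                                 
━━━━━━━━━━━━━━━━┓                                
                ┃                                
────┏━━━━━━━━━━━━━━━━━━━━━━━━┓                   
l   ┃ CalendarWidget         ┃                   
────┠────────────────────────┨                   
e70@┃     February 2023      ┃                   
e42@┃Mo Tu We Th Fr Sa Su    ┃                   
17@m┃       1  2  3  4  5    ┃                   
78@m┃ 6  7*  8  9 10* 11 12  ┃                   
1@ma┃13 14 15 16 17 18* 19   ┃                   
l61@┃20* 21 22 23 24* 25 26  ┃                   
60@m┃27 28*                  ┃                   
l75@┃                        ┃                   
━━━━┃                        ┃                   
    ┃                        ┃                   
    ┃                        ┃                   


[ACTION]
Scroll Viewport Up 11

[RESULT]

                                                 
                                                 
                                                 
                                                 
                                                 
                                                 
                                                 
                                                 
                                                 
                                                 
                                                 
                                                 
                                                 
━━━━━━━━━━━━━━━━┓                                
                ┃                                
────┏━━━━━━━━━━━━━━━━━━━━━━━━┓                   
l   ┃ CalendarWidget         ┃                   
────┠────────────────────────┨                   
e70@┃     February 2023      ┃                   
e42@┃Mo Tu We Th Fr Sa Su    ┃                   


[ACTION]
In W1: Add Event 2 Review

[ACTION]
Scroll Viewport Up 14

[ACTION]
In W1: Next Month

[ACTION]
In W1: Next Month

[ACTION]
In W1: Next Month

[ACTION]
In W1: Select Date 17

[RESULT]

                                                 
                                                 
                                                 
                                                 
                                                 
                                                 
                                                 
                                                 
                                                 
                                                 
                                                 
                                                 
                                                 
━━━━━━━━━━━━━━━━┓                                
                ┃                                
────┏━━━━━━━━━━━━━━━━━━━━━━━━┓                   
l   ┃ CalendarWidget         ┃                   
────┠────────────────────────┨                   
e70@┃        May 2023        ┃                   
e42@┃Mo Tu We Th Fr Sa Su    ┃                   


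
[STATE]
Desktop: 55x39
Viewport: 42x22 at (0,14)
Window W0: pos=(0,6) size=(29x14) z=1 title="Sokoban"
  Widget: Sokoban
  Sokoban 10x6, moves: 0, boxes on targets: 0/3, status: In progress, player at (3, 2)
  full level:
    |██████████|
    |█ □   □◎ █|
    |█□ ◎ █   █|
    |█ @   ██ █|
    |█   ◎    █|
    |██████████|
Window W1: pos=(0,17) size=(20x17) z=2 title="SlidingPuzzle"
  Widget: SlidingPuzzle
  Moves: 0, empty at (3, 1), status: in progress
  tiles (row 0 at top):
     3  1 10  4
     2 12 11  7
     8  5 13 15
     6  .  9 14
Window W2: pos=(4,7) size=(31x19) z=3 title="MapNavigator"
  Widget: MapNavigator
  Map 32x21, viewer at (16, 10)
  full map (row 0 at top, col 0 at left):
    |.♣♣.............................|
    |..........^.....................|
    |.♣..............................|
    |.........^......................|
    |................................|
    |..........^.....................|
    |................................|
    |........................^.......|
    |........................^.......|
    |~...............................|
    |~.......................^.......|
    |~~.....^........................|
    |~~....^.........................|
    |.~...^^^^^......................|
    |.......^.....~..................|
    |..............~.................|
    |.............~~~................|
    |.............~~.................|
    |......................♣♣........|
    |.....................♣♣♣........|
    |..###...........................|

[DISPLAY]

┃███┃......................^......┃       
┃Mov┃......................^......┃       
┃   ┃.............................┃       
┏━━━┃..............@.......^......┃       
┃ Sl┃.....^.......................┃       
┠───┃....^........................┃       
┃┌──┃...^^^^^.....................┃       
┃│  ┃.....^.....~.................┃       
┃├──┃............~................┃       
┃│  ┃...........~~~...............┃       
┃├──┃...........~~................┃       
┃│  ┗━━━━━━━━━━━━━━━━━━━━━━━━━━━━━┛       
┃├────┼────┼────┼──┃                      
┃│  6 │    │  9 │ 1┃                      
┃└────┴────┴────┴──┃                      
┃Moves: 0          ┃                      
┃                  ┃                      
┃                  ┃                      
┃                  ┃                      
┗━━━━━━━━━━━━━━━━━━┛                      
                                          
                                          


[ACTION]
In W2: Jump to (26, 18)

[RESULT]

┃███┃..~.................         ┃       
┃Mov┃.~~~................         ┃       
┃   ┃.~~.................         ┃       
┏━━━┃..........♣♣..@.....         ┃       
┃ Sl┃.........♣♣♣........         ┃       
┠───┃....................         ┃       
┃┌──┃                             ┃       
┃│  ┃                             ┃       
┃├──┃                             ┃       
┃│  ┃                             ┃       
┃├──┃                             ┃       
┃│  ┗━━━━━━━━━━━━━━━━━━━━━━━━━━━━━┛       
┃├────┼────┼────┼──┃                      
┃│  6 │    │  9 │ 1┃                      
┃└────┴────┴────┴──┃                      
┃Moves: 0          ┃                      
┃                  ┃                      
┃                  ┃                      
┃                  ┃                      
┗━━━━━━━━━━━━━━━━━━┛                      
                                          
                                          


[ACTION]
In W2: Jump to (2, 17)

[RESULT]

┃███┃            .......^.....~...┃       
┃Mov┃            ..............~..┃       
┃   ┃            .............~~~.┃       
┏━━━┃            ..@..........~~..┃       
┃ Sl┃            .................┃       
┠───┃            .................┃       
┃┌──┃            ..###............┃       
┃│  ┃                             ┃       
┃├──┃                             ┃       
┃│  ┃                             ┃       
┃├──┃                             ┃       
┃│  ┗━━━━━━━━━━━━━━━━━━━━━━━━━━━━━┛       
┃├────┼────┼────┼──┃                      
┃│  6 │    │  9 │ 1┃                      
┃└────┴────┴────┴──┃                      
┃Moves: 0          ┃                      
┃                  ┃                      
┃                  ┃                      
┃                  ┃                      
┗━━━━━━━━━━━━━━━━━━┛                      
                                          
                                          


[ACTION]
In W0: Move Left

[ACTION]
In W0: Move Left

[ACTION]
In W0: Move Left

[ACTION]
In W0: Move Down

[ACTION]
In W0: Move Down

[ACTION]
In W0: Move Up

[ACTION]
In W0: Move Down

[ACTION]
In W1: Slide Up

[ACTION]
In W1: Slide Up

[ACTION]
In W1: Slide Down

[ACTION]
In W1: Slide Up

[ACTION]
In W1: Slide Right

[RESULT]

┃███┃            .......^.....~...┃       
┃Mov┃            ..............~..┃       
┃   ┃            .............~~~.┃       
┏━━━┃            ..@..........~~..┃       
┃ Sl┃            .................┃       
┠───┃            .................┃       
┃┌──┃            ..###............┃       
┃│  ┃                             ┃       
┃├──┃                             ┃       
┃│  ┃                             ┃       
┃├──┃                             ┃       
┃│  ┗━━━━━━━━━━━━━━━━━━━━━━━━━━━━━┛       
┃├────┼────┼────┼──┃                      
┃│    │  6 │  9 │ 1┃                      
┃└────┴────┴────┴──┃                      
┃Moves: 3          ┃                      
┃                  ┃                      
┃                  ┃                      
┃                  ┃                      
┗━━━━━━━━━━━━━━━━━━┛                      
                                          
                                          


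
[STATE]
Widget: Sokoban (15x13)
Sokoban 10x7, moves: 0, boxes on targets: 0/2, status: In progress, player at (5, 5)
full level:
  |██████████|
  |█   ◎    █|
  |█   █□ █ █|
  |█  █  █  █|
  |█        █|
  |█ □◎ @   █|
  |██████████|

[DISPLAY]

██████████     
█   ◎    █     
█   █□ █ █     
█  █  █  █     
█        █     
█ □◎ @   █     
██████████     
Moves: 0  0/2  
               
               
               
               
               


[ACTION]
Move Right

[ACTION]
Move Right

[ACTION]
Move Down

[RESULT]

██████████     
█   ◎    █     
█   █□ █ █     
█  █  █  █     
█        █     
█ □◎   @ █     
██████████     
Moves: 2  0/2  
               
               
               
               
               


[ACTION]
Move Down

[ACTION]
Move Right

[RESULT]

██████████     
█   ◎    █     
█   █□ █ █     
█  █  █  █     
█        █     
█ □◎    @█     
██████████     
Moves: 3  0/2  
               
               
               
               
               


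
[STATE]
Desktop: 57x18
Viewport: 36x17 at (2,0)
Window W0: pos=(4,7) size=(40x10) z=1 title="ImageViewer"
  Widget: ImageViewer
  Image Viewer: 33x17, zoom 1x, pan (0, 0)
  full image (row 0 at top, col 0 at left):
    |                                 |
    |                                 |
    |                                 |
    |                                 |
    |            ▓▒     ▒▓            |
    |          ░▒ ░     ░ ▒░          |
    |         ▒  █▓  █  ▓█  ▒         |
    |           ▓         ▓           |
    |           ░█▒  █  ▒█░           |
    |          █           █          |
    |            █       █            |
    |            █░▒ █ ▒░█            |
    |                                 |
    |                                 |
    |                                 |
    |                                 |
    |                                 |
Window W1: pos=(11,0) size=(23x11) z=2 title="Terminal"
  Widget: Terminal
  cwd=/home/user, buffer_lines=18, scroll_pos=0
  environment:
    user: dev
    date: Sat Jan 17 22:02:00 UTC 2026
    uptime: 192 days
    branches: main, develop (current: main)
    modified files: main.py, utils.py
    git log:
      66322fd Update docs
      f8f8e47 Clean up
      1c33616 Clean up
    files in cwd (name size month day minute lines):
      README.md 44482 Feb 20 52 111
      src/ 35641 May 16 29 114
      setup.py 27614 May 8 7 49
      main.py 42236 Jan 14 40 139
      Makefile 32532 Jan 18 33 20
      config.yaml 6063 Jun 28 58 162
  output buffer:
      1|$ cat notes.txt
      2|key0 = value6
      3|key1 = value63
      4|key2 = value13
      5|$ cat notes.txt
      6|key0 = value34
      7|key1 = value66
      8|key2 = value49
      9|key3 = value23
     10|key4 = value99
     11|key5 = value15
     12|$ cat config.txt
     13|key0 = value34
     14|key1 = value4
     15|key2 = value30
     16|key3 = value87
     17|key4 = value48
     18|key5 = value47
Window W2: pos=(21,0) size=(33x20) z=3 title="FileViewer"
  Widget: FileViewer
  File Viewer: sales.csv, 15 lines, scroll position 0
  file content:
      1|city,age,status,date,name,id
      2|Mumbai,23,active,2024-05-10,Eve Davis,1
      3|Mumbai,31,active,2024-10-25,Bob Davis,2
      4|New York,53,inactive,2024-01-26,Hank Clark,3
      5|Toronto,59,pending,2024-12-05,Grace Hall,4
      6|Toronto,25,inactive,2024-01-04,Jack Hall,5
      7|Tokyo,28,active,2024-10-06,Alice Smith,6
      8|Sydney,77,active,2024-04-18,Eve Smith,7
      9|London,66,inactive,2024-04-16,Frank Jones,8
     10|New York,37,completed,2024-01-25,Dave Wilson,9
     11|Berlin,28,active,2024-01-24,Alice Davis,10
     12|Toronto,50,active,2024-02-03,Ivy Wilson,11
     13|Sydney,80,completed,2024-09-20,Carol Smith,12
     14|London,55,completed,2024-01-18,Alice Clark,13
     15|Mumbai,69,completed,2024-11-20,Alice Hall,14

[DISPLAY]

         ┏━━━━━━━━━┏━━━━━━━━━━━━━━━━
         ┃ Terminal┃ FileViewer     
         ┠─────────┠────────────────
         ┃$ cat not┃city,age,status,
         ┃key0 = va┃Mumbai,23,active
         ┃key1 = va┃Mumbai,31,active
         ┃key2 = va┃New York,53,inac
  ┏━━━━━━┃$ cat not┃Toronto,59,pendi
  ┃ Image┃key0 = va┃Toronto,25,inact
  ┠──────┃key1 = va┃Tokyo,28,active,
  ┃      ┗━━━━━━━━━┃Sydney,77,active
  ┃                ┃London,66,inacti
  ┃                ┃New York,37,comp
  ┃                ┃Berlin,28,active
  ┃            ▓▒  ┃Toronto,50,activ
  ┃          ░▒ ░  ┃Sydney,80,comple
  ┗━━━━━━━━━━━━━━━━┃London,55,comple


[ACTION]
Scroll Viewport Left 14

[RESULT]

           ┏━━━━━━━━━┏━━━━━━━━━━━━━━
           ┃ Terminal┃ FileViewer   
           ┠─────────┠──────────────
           ┃$ cat not┃city,age,statu
           ┃key0 = va┃Mumbai,23,acti
           ┃key1 = va┃Mumbai,31,acti
           ┃key2 = va┃New York,53,in
    ┏━━━━━━┃$ cat not┃Toronto,59,pen
    ┃ Image┃key0 = va┃Toronto,25,ina
    ┠──────┃key1 = va┃Tokyo,28,activ
    ┃      ┗━━━━━━━━━┃Sydney,77,acti
    ┃                ┃London,66,inac
    ┃                ┃New York,37,co
    ┃                ┃Berlin,28,acti
    ┃            ▓▒  ┃Toronto,50,act
    ┃          ░▒ ░  ┃Sydney,80,comp
    ┗━━━━━━━━━━━━━━━━┃London,55,comp


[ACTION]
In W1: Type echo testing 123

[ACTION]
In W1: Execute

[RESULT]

           ┏━━━━━━━━━┏━━━━━━━━━━━━━━
           ┃ Terminal┃ FileViewer   
           ┠─────────┠──────────────
           ┃key2 = va┃city,age,statu
           ┃key3 = va┃Mumbai,23,acti
           ┃key4 = va┃Mumbai,31,acti
           ┃key5 = va┃New York,53,in
    ┏━━━━━━┃$ echo te┃Toronto,59,pen
    ┃ Image┃testing 1┃Toronto,25,ina
    ┠──────┃$ █      ┃Tokyo,28,activ
    ┃      ┗━━━━━━━━━┃Sydney,77,acti
    ┃                ┃London,66,inac
    ┃                ┃New York,37,co
    ┃                ┃Berlin,28,acti
    ┃            ▓▒  ┃Toronto,50,act
    ┃          ░▒ ░  ┃Sydney,80,comp
    ┗━━━━━━━━━━━━━━━━┃London,55,comp


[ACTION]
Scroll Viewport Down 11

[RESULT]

           ┃ Terminal┃ FileViewer   
           ┠─────────┠──────────────
           ┃key2 = va┃city,age,statu
           ┃key3 = va┃Mumbai,23,acti
           ┃key4 = va┃Mumbai,31,acti
           ┃key5 = va┃New York,53,in
    ┏━━━━━━┃$ echo te┃Toronto,59,pen
    ┃ Image┃testing 1┃Toronto,25,ina
    ┠──────┃$ █      ┃Tokyo,28,activ
    ┃      ┗━━━━━━━━━┃Sydney,77,acti
    ┃                ┃London,66,inac
    ┃                ┃New York,37,co
    ┃                ┃Berlin,28,acti
    ┃            ▓▒  ┃Toronto,50,act
    ┃          ░▒ ░  ┃Sydney,80,comp
    ┗━━━━━━━━━━━━━━━━┃London,55,comp
                     ┃Mumbai,69,comp


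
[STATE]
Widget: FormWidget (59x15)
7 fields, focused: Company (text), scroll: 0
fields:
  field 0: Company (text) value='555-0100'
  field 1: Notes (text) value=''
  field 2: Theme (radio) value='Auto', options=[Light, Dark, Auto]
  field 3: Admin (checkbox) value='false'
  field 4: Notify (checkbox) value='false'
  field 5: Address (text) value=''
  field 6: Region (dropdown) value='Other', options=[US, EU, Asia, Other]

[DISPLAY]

> Company:    [555-0100                                   ]
  Notes:      [                                           ]
  Theme:      ( ) Light  ( ) Dark  (●) Auto                
  Admin:      [ ]                                          
  Notify:     [ ]                                          
  Address:    [                                           ]
  Region:     [Other                                     ▼]
                                                           
                                                           
                                                           
                                                           
                                                           
                                                           
                                                           
                                                           


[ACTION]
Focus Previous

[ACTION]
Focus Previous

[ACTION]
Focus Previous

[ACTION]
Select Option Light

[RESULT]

  Company:    [555-0100                                   ]
  Notes:      [                                           ]
  Theme:      ( ) Light  ( ) Dark  (●) Auto                
  Admin:      [ ]                                          
> Notify:     [ ]                                          
  Address:    [                                           ]
  Region:     [Other                                     ▼]
                                                           
                                                           
                                                           
                                                           
                                                           
                                                           
                                                           
                                                           


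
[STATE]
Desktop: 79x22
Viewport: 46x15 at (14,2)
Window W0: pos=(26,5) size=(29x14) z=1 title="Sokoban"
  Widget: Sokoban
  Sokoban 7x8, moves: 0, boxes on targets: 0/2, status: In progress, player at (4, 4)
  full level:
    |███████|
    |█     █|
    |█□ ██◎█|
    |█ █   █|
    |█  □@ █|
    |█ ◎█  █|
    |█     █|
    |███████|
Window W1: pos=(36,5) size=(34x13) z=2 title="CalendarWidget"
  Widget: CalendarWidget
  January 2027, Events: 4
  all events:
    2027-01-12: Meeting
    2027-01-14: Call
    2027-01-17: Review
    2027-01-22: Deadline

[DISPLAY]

                                              
                                              
                                              
            ┏━━━━━━━━━┏━━━━━━━━━━━━━━━━━━━━━━━
            ┃ Sokoban ┃ CalendarWidget        
            ┠─────────┠───────────────────────
            ┃███████  ┃          January 2027 
            ┃█     █  ┃Mo Tu We Th Fr Sa Su   
            ┃█□ ██◎█  ┃             1  2  3   
            ┃█ █   █  ┃ 4  5  6  7  8  9 10   
            ┃█  □@ █  ┃11 12* 13 14* 15 16 17*
            ┃█ ◎█  █  ┃18 19 20 21 22* 23 24  
            ┃█     █  ┃25 26 27 28 29 30 31   
            ┃███████  ┃                       
            ┃Moves: 0 ┃                       


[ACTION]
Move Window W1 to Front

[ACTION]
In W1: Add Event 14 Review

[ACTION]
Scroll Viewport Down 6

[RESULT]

            ┠─────────┠───────────────────────
            ┃███████  ┃          January 2027 
            ┃█     █  ┃Mo Tu We Th Fr Sa Su   
            ┃█□ ██◎█  ┃             1  2  3   
            ┃█ █   █  ┃ 4  5  6  7  8  9 10   
            ┃█  □@ █  ┃11 12* 13 14* 15 16 17*
            ┃█ ◎█  █  ┃18 19 20 21 22* 23 24  
            ┃█     █  ┃25 26 27 28 29 30 31   
            ┃███████  ┃                       
            ┃Moves: 0 ┃                       
            ┃         ┗━━━━━━━━━━━━━━━━━━━━━━━
            ┗━━━━━━━━━━━━━━━━━━━━━━━━━━━┛     
                                              
                                              
                                              


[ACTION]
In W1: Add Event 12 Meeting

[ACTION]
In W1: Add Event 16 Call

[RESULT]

            ┠─────────┠───────────────────────
            ┃███████  ┃          January 2027 
            ┃█     █  ┃Mo Tu We Th Fr Sa Su   
            ┃█□ ██◎█  ┃             1  2  3   
            ┃█ █   █  ┃ 4  5  6  7  8  9 10   
            ┃█  □@ █  ┃11 12* 13 14* 15 16* 17
            ┃█ ◎█  █  ┃18 19 20 21 22* 23 24  
            ┃█     █  ┃25 26 27 28 29 30 31   
            ┃███████  ┃                       
            ┃Moves: 0 ┃                       
            ┃         ┗━━━━━━━━━━━━━━━━━━━━━━━
            ┗━━━━━━━━━━━━━━━━━━━━━━━━━━━┛     
                                              
                                              
                                              


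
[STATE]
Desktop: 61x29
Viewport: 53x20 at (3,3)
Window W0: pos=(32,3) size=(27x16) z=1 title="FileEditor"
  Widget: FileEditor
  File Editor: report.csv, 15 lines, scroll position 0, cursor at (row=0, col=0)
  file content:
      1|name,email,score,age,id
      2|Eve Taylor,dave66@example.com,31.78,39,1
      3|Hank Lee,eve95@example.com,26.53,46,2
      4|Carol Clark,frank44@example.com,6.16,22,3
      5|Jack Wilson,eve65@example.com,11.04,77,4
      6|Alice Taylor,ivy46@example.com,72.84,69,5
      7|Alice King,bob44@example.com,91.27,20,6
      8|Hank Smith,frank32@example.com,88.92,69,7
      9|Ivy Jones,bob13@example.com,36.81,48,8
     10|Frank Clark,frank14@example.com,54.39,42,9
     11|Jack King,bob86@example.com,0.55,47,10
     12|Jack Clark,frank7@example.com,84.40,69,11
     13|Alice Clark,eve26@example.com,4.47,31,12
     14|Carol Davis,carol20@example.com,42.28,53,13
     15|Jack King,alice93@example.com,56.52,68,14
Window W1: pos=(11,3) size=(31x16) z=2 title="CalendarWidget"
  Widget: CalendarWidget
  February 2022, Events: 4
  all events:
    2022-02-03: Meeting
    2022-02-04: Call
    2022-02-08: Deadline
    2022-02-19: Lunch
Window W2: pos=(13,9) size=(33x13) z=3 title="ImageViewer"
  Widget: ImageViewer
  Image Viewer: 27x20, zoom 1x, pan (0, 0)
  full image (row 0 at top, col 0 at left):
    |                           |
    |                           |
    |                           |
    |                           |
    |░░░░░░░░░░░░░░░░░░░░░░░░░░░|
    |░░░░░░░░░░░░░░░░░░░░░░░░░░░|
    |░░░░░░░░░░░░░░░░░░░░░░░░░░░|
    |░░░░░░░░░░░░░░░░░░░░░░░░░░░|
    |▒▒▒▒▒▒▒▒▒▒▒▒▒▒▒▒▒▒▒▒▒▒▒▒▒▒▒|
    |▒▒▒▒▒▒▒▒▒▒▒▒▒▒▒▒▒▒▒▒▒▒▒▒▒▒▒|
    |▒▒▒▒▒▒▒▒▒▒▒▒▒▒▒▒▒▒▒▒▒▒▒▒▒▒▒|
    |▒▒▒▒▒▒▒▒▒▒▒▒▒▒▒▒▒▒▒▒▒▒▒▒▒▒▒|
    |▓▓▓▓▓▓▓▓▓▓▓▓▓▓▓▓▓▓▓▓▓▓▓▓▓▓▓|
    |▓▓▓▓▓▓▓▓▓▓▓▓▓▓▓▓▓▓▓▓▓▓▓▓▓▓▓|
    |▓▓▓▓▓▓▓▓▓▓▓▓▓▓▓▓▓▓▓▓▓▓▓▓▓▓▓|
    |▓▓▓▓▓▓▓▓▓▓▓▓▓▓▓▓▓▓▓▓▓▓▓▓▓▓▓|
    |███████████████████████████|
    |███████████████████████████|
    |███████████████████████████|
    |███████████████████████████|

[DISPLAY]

        ┏━━━━━━━━━━━━━━━━━━━━━━━━━━━━━┓━━━━━━━━━━━━━━
        ┃ CalendarWidget              ┃or            
        ┠─────────────────────────────┨──────────────
        ┃        February 2022        ┃l,score,age,id
        ┃Mo Tu We Th Fr Sa Su         ┃r,dave66@examp
        ┃    1  2  3*  4*  5  6       ┃eve95@example.
        ┃ ┏━━━━━━━━━━━━━━━━━━━━━━━━━━━━━━━┓rank44@exa
        ┃1┃ ImageViewer                   ┃ve65@examp
        ┃2┠───────────────────────────────┨ivy46@exam
        ┃2┃                               ┃b44@exampl
        ┃ ┃                               ┃ank32@exam
        ┃ ┃                               ┃13@example
        ┃ ┃                               ┃rank14@exa
        ┃ ┃░░░░░░░░░░░░░░░░░░░░░░░░░░░    ┃86@example
        ┃ ┃░░░░░░░░░░░░░░░░░░░░░░░░░░░    ┃ank7@examp
        ┗━┃░░░░░░░░░░░░░░░░░░░░░░░░░░░    ┃━━━━━━━━━━
          ┃░░░░░░░░░░░░░░░░░░░░░░░░░░░    ┃          
          ┃▒▒▒▒▒▒▒▒▒▒▒▒▒▒▒▒▒▒▒▒▒▒▒▒▒▒▒    ┃          
          ┗━━━━━━━━━━━━━━━━━━━━━━━━━━━━━━━┛          
                                                     


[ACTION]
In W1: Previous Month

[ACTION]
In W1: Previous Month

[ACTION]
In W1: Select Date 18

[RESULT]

        ┏━━━━━━━━━━━━━━━━━━━━━━━━━━━━━┓━━━━━━━━━━━━━━
        ┃ CalendarWidget              ┃or            
        ┠─────────────────────────────┨──────────────
        ┃        December 2021        ┃l,score,age,id
        ┃Mo Tu We Th Fr Sa Su         ┃r,dave66@examp
        ┃       1  2  3  4  5         ┃eve95@example.
        ┃ ┏━━━━━━━━━━━━━━━━━━━━━━━━━━━━━━━┓rank44@exa
        ┃1┃ ImageViewer                   ┃ve65@examp
        ┃2┠───────────────────────────────┨ivy46@exam
        ┃2┃                               ┃b44@exampl
        ┃ ┃                               ┃ank32@exam
        ┃ ┃                               ┃13@example
        ┃ ┃                               ┃rank14@exa
        ┃ ┃░░░░░░░░░░░░░░░░░░░░░░░░░░░    ┃86@example
        ┃ ┃░░░░░░░░░░░░░░░░░░░░░░░░░░░    ┃ank7@examp
        ┗━┃░░░░░░░░░░░░░░░░░░░░░░░░░░░    ┃━━━━━━━━━━
          ┃░░░░░░░░░░░░░░░░░░░░░░░░░░░    ┃          
          ┃▒▒▒▒▒▒▒▒▒▒▒▒▒▒▒▒▒▒▒▒▒▒▒▒▒▒▒    ┃          
          ┗━━━━━━━━━━━━━━━━━━━━━━━━━━━━━━━┛          
                                                     
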